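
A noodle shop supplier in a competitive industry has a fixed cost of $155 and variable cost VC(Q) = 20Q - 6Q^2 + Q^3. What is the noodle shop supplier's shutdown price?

The firm shuts down when price falls below the minimum of average variable cost. AVC = VC/Q = 20 - 6Q + Q^2.
At the minimum of AVC, MC = AVC. MC = 20 - 12Q + 3Q^2; setting MC = AVC gives 2Q^2 - 6Q = 0, so Q = 3. min AVC = 11.
So the shutdown price is $11.

$11 per unit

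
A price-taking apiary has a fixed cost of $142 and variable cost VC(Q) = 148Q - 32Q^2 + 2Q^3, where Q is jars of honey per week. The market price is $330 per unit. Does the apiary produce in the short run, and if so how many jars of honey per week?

Strip out fixed cost: VC = 148Q - 32Q^2 + 2Q^3. Then AVC = 148 - 32Q + 2Q^2 and MC = 148 - 64Q + 6Q^2.
AVC is minimized where dAVC/dQ = -32 + 4Q = 0, at Q = 8; min AVC = 148 - 32·8 + 2·8^2 = $20.
P = $330 exceeds min AVC = $20, so the firm stays open.
Set P = MC: 330 = 148 - 64Q + 6Q^2 → -182 - 64Q + 6Q^2 = 0. The roots are Q = -7/3 and Q = 13; the profit-maximizing output is on the rising part of MC, so Q* = 13.
Check: AVC at Q = 13 is $70 ≤ P, so revenue covers variable cost.
Profit = P·Q − TC = 330·13 − 1052 = $3238.

Produce at Q = 13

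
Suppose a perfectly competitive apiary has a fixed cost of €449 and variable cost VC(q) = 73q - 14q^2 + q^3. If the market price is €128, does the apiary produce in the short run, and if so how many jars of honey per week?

Produce at q = 11

From TC, MC = TC'(q) = 73 - 28q + 3q^2 and AVC = VC/q = 73 - 14q + q^2.
AVC is minimized where dAVC/dq = -14 + 2q = 0, at q = 7; min AVC = 73 - 14·7 + 7^2 = €24.
P = €128 exceeds min AVC = €24, so the firm stays open.
P = MC gives -55 - 28q + 3q^2 = 0, with roots -5/3 and 11. Take the larger (rising MC): q* = 11.
Check: AVC at q = 11 is €40 ≤ P, so revenue covers variable cost.
Profit = P·q − TC = 128·11 − 889 = €519.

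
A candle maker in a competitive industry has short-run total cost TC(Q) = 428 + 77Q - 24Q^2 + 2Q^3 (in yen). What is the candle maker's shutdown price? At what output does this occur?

¥5 per unit, at Q = 6

The firm shuts down when price falls below the minimum of average variable cost. AVC = VC/Q = 77 - 24Q + 2Q^2.
dAVC/dQ = -24 + 4Q = 0 gives Q = 6. min AVC = 77 - 24·6 + 2·6^2 = 5.
For P < ¥5 the firm produces nothing.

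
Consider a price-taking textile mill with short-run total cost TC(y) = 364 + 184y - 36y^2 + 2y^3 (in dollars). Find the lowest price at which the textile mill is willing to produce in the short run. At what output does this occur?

$22 per unit, at y = 9

The shutdown price is the minimum of AVC. VC = 184y - 36y^2 + 2y^3, so AVC = 184 - 36y + 2y^2.
At the minimum of AVC, MC = AVC. MC = 184 - 72y + 6y^2; setting MC = AVC gives 4y^2 - 36y = 0, so y = 9. min AVC = 22.
For P < $22 the firm produces nothing.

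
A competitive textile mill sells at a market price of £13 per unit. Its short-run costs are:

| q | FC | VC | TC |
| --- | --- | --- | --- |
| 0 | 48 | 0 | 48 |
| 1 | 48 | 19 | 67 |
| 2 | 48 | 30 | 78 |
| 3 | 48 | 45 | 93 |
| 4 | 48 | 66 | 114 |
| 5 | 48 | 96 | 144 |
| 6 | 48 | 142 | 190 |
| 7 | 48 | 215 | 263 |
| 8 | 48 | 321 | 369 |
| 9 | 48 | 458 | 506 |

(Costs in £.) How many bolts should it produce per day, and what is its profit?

q = 0 (shut down); profit = -£48

Compute π = P·q − TC at each output: q=0: -48; q=1: -54; q=2: -52; q=3: -54; q=4: -62; q=5: -79; q=6: -112; q=7: -172; q=8: -265; q=9: -389.
Profit is highest at q = 0. Equivalently, the lowest AVC in the table is 30/2 ≈ £15 at q = 2, and P = £13 falls below it — price never covers variable cost, so the firm shuts down and loses only its fixed cost.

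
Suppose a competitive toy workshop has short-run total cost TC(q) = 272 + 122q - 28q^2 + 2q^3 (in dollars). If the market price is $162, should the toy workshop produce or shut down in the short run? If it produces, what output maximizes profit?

Strip out fixed cost: VC = 122q - 28q^2 + 2q^3. Then AVC = 122 - 28q + 2q^2 and MC = 122 - 56q + 6q^2.
AVC is minimized where dAVC/dq = -28 + 4q = 0, at q = 7; min AVC = 122 - 28·7 + 2·7^2 = $24.
Because $162 ≥ $24, revenue can cover variable cost; the firm operates.
Solving P = MC: -40 - 56q + 6q^2 = 0 ⇒ q = -2/3 or 10. On the upward-sloping branch, q* = 10.
Check: AVC at q = 10 is $42 ≤ P, so revenue covers variable cost.
Profit = P·q − TC = 162·10 − 692 = $928.

Produce at q = 10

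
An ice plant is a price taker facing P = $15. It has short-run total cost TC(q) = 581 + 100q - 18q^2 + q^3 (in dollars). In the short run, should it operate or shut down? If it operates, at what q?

Shut down

Strip out fixed cost: VC = 100q - 18q^2 + q^3. Then AVC = 100 - 18q + q^2 and MC = 100 - 36q + 3q^2.
AVC hits its minimum where MC = AVC, at q = 9, giving min AVC = 100 - 18·9 + 9^2 = $19.
P = $15 lies below min AVC = $19; no output level covers variable cost.
Shutting down limits the loss to fixed cost, $581.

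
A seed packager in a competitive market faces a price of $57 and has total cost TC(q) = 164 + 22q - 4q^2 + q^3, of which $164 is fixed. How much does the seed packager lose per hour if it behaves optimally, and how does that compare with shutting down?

AVC = 22 - 4q + q^2; min AVC = $18 at q = 2. Since P = $57 ≥ min AVC, the firm produces.
With MC = 22 - 8q + 3q^2, P = MC on the upward-sloping part at q* = 5.
TR = 57·5 = 285. TC = 164 + 135 = 299. Profit = 285 − 299 = -$14.
That loss of $14 beats the $164 the firm would lose by shutting down; producing recovers $150 of fixed cost.

Profit = -$14 at q = 5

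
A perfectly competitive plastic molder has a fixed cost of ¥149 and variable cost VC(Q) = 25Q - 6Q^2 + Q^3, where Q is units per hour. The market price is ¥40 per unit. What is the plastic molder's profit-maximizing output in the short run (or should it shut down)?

Produce at Q = 5

Strip out fixed cost: VC = 25Q - 6Q^2 + Q^3. Then AVC = 25 - 6Q + Q^2 and MC = 25 - 12Q + 3Q^2.
AVC is minimized where dAVC/dQ = -6 + 2Q = 0, at Q = 3; min AVC = 25 - 6·3 + 3^2 = ¥16.
P = ¥40 exceeds min AVC = ¥16, so the firm stays open.
P = MC gives -15 - 12Q + 3Q^2 = 0, with roots -1 and 5. Take the larger (rising MC): Q* = 5.
Check: AVC at Q = 5 is ¥20 ≤ P, so revenue covers variable cost.
Profit = P·Q − TC = 40·5 − 249 = -¥49, a loss, but smaller than the ¥149 fixed cost the firm would lose by shutting down.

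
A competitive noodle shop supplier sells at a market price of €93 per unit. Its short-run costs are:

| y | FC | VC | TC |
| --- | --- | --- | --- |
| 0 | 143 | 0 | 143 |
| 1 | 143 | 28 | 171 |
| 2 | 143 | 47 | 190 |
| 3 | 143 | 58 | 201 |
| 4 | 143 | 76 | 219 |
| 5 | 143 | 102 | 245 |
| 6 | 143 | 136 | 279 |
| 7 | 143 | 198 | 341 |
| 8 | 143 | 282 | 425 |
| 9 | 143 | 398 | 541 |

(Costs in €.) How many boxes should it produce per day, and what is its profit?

Profit at each row (π = 93y − TC): y=0: -143; y=1: -78; y=2: -4; y=3: 78; y=4: 153; y=5: 220; y=6: 279; y=7: 310; y=8: 319; y=9: 296.
Profit is maximized at y = 8. AVC there is 282/8 = €35.25 ≤ P, so producing beats shutting down (which would give -€143).

y = 8; profit = €319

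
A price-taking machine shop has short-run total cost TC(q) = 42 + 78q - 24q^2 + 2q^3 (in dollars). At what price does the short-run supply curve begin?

$6 per unit

Short-run supply begins at min AVC. From VC = 78q - 24q^2 + 2q^3, AVC = 78 - 24q + 2q^2.
At the minimum of AVC, MC = AVC. MC = 78 - 48q + 6q^2; setting MC = AVC gives 4q^2 - 24q = 0, so q = 6. min AVC = 6.
So the shutdown price is $6.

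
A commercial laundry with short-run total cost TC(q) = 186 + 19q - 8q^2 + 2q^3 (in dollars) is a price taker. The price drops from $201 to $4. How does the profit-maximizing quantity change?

MC = 19 - 16q + 6q^2; the shutdown threshold is min AVC = $11 (at q = 2).
With P = $201 above the shutdown price, P = MC gives q = 7.
At P = $4 < min AVC = $11, price no longer covers variable cost at any output, so the firm shuts down: q = 0.

Output falls from 7 to 0 (the firm shuts down)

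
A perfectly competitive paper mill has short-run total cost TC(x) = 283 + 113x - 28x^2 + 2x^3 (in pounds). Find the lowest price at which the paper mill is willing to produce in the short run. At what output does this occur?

The firm shuts down when price falls below the minimum of average variable cost. AVC = VC/x = 113 - 28x + 2x^2.
At the minimum of AVC, MC = AVC. MC = 113 - 56x + 6x^2; setting MC = AVC gives 4x^2 - 28x = 0, so x = 7. min AVC = 15.
The firm shuts down for any P below £15.

£15 per unit, at x = 7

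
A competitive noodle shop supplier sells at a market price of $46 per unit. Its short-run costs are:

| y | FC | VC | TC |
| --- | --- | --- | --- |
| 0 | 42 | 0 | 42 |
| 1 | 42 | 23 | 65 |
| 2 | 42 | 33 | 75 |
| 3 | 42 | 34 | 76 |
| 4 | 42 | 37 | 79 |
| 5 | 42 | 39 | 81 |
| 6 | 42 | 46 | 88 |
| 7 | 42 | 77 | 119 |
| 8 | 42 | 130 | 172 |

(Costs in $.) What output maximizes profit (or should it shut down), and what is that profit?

Compute π = P·y − TC at each output: y=0: -42; y=1: -19; y=2: 17; y=3: 62; y=4: 105; y=5: 149; y=6: 188; y=7: 203; y=8: 196.
Profit is maximized at y = 7. AVC there is 77/7 = $11 ≤ P, so producing beats shutting down (which would give -$42).

y = 7; profit = $203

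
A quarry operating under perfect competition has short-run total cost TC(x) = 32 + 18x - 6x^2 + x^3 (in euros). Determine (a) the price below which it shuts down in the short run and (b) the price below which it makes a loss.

Shutdown price = €9; break-even price = €18

AVC = 18 - 6x + x^2; minimized at x = 3, giving min AVC = €9. That is the shutdown price.
ATC = 32/x + 18 - 6x + x^2. Setting dATC/dx = −32/x^2 − 6 + 2x = 0 gives x = 4 (since 2·4^3 − 6·4^2 = 32).
min ATC = 32/4 + 18 − 6·4 + 4^2 = €18. That is the break-even price.
Between these two prices the firm operates at a loss; above €18 it earns a profit.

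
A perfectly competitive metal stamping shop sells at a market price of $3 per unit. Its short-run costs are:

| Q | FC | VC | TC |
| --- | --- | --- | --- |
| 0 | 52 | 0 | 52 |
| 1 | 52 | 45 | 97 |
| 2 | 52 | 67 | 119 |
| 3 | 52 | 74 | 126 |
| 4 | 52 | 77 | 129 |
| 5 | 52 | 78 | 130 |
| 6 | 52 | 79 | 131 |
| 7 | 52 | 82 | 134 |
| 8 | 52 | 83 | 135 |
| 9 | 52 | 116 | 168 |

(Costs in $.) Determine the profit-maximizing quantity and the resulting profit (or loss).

Tabulate TR − TC: Q=0: -52; Q=1: -94; Q=2: -113; Q=3: -117; Q=4: -117; Q=5: -115; Q=6: -113; Q=7: -113; Q=8: -111; Q=9: -141.
Profit is highest at Q = 0. Equivalently, the lowest AVC in the table is 83/8 ≈ $10.38 at Q = 8, and P = $3 falls below it — price never covers variable cost, so the firm shuts down and loses only its fixed cost.

Q = 0 (shut down); profit = -$52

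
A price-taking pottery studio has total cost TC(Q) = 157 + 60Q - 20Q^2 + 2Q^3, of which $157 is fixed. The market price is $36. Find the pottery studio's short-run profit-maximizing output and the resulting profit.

Profit = -$13 at Q = 6

AVC = 60 - 20Q + 2Q^2; min AVC = $10 at Q = 5. Since P = $36 ≥ min AVC, the firm produces.
MC = 60 - 40Q + 6Q^2. Setting P = MC and taking the root on the rising branch gives Q* = 6.
TR = 36·6 = 216. TC = 157 + 72 = 229. Profit = 216 − 229 = -$13.
By producing, the firm covers all variable cost plus $144 of fixed cost; shutting down would lose the full $157.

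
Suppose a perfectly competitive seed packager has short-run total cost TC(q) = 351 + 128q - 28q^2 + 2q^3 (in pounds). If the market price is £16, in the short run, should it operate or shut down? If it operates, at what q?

Shut down

Variable cost is VC = 128q - 28q^2 + 2q^3, so AVC = VC/q = 128 - 28q + 2q^2 and MC = dTC/dq = 128 - 56q + 6q^2.
AVC hits its minimum where MC = AVC, at q = 7, giving min AVC = 128 - 28·7 + 2·7^2 = £30.
P = £16 lies below min AVC = £30; no output level covers variable cost.
The firm minimizes its loss by shutting down and losing only its fixed cost of £351.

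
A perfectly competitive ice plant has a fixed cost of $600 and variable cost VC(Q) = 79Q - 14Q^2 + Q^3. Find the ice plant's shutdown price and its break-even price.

Shutdown price = $30; break-even price = $99

AVC = 79 - 14Q + Q^2; minimized at Q = 7, giving min AVC = $30. That is the shutdown price.
ATC = 600/Q + 79 - 14Q + Q^2. Setting dATC/dQ = −600/Q^2 − 14 + 2Q = 0 gives Q = 10 (since 2·10^3 − 14·10^2 = 600).
min ATC = 600/10 + 79 − 14·10 + 10^2 = $99. That is the break-even price.
For $30 ≤ P < $99 the firm produces at a loss; below $30 it shuts down.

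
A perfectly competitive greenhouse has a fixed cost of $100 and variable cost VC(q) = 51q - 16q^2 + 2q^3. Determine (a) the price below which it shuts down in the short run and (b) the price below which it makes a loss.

Shutdown price = min AVC. AVC = 51 - 16q + 2q^2, with vertex at q = 4 and minimum $19.
ATC = 100/q + 51 - 16q + 2q^2. Setting dATC/dq = −100/q^2 − 16 + 4q = 0 gives q = 5 (since 4·5^3 − 16·5^2 = 100).
min ATC = 100/5 + 51 − 16·5 + 2·5^2 = $41. That is the break-even price.
For $19 ≤ P < $41 the firm produces at a loss; below $19 it shuts down.

Shutdown price = $19; break-even price = $41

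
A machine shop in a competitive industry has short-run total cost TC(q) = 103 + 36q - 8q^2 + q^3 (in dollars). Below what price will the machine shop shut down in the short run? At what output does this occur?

Short-run supply begins at min AVC. From VC = 36q - 8q^2 + q^3, AVC = 36 - 8q + q^2.
dAVC/dq = -8 + 2q = 0 gives q = 4. min AVC = 36 - 8·4 + 4^2 = 20.
So the shutdown price is $20.

$20 per unit, at q = 4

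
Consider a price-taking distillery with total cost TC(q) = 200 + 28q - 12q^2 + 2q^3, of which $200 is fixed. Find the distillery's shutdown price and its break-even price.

Shutdown price = $10; break-even price = $58

AVC = 28 - 12q + 2q^2; minimized at q = 3, giving min AVC = $10. That is the shutdown price.
ATC = 200/q + 28 - 12q + 2q^2. Setting dATC/dq = −200/q^2 − 12 + 4q = 0 gives q = 5 (since 4·5^3 − 12·5^2 = 200).
min ATC = 200/5 + 28 − 12·5 + 2·5^2 = $58. That is the break-even price.
Between these two prices the firm operates at a loss; above $58 it earns a profit.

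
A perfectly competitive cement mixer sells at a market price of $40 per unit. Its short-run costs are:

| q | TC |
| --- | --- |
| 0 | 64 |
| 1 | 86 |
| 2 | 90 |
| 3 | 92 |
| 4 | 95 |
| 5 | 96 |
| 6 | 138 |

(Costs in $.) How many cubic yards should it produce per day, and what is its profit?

Tabulate TR − TC: q=0: -64; q=1: -46; q=2: -10; q=3: 28; q=4: 65; q=5: 104; q=6: 102.
Profit is maximized at q = 5. AVC there is 32/5 = $6.40 ≤ P, so producing beats shutting down (which would give -$64).

q = 5; profit = $104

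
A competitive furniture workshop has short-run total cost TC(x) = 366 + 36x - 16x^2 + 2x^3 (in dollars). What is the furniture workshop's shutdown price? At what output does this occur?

$4 per unit, at x = 4

The firm shuts down when price falls below the minimum of average variable cost. AVC = VC/x = 36 - 16x + 2x^2.
dAVC/dx = -16 + 4x = 0 gives x = 4. min AVC = 36 - 16·4 + 2·4^2 = 4.
The firm shuts down for any P below $4.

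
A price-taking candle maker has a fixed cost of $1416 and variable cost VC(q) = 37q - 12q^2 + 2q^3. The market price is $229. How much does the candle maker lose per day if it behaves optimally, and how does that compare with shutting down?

Profit = -$136 at q = 8

AVC = 37 - 12q + 2q^2; min AVC = $19 at q = 3. Since P = $229 ≥ min AVC, the firm produces.
With MC = 37 - 24q + 6q^2, P = MC on the upward-sloping part at q* = 8.
TR = 229·8 = 1832. TC = 1416 + 552 = 1968. Profit = 1832 − 1968 = -$136.
Shutting down would mean losing the fixed cost of $1416, so operating at a loss of $136 is better by $1280.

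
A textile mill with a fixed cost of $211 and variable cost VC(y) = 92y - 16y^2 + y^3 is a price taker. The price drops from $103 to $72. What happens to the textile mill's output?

AVC = 92 - 16y + y^2, minimized at y = 8 where min AVC = $28. MC = 92 - 32y + 3y^2.
At P = $103 ≥ min AVC, set P = MC on the rising branch: y = 11.
At P = $72 ≥ min AVC, set P = MC: y = 10. The firm stays open but cuts output.

Output falls from 11 to 10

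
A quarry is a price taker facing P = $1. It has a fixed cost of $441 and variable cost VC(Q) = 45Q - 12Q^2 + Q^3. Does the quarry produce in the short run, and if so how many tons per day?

Shut down

Strip out fixed cost: VC = 45Q - 12Q^2 + Q^3. Then AVC = 45 - 12Q + Q^2 and MC = 45 - 24Q + 3Q^2.
The AVC parabola has its vertex at Q = 12/2 = 6, where AVC = 45 - 12·6 + 6^2 = $9.
Since P = $1 < min AVC = $9, price fails to cover variable cost at any output.
Shutting down limits the loss to fixed cost, $441.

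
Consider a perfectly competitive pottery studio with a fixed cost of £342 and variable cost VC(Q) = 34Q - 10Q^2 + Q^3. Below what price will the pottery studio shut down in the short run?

£9 per unit

The shutdown price is the minimum of AVC. VC = 34Q - 10Q^2 + Q^3, so AVC = 34 - 10Q + Q^2.
At the minimum of AVC, MC = AVC. MC = 34 - 20Q + 3Q^2; setting MC = AVC gives 2Q^2 - 10Q = 0, so Q = 5. min AVC = 9.
The firm shuts down for any P below £9.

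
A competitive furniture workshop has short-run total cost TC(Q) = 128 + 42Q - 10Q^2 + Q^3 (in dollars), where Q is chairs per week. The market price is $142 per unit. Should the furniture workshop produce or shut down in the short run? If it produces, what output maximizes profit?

Produce at Q = 10

From TC, MC = TC'(Q) = 42 - 20Q + 3Q^2 and AVC = VC/Q = 42 - 10Q + Q^2.
AVC is minimized where dAVC/dQ = -10 + 2Q = 0, at Q = 5; min AVC = 42 - 10·5 + 5^2 = $17.
Since P = $142 ≥ min AVC = $17, price covers variable cost and the firm should produce.
P = MC gives -100 - 20Q + 3Q^2 = 0, with roots -10/3 and 10. Take the larger (rising MC): Q* = 10.
Check: AVC at Q = 10 is $42 ≤ P, so revenue covers variable cost.
Profit = P·Q − TC = 142·10 − 548 = $872.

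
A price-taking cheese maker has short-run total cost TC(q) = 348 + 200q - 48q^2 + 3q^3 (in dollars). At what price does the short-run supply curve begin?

$8 per unit

The firm shuts down when price falls below the minimum of average variable cost. AVC = VC/q = 200 - 48q + 3q^2.
dAVC/dq = -48 + 6q = 0 gives q = 8. min AVC = 200 - 48·8 + 3·8^2 = 8.
For P < $8 the firm produces nothing.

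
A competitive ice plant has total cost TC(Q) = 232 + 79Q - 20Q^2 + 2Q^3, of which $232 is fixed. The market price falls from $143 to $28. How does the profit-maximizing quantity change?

Output falls from 8 to 0 (the firm shuts down)

MC = 79 - 40Q + 6Q^2; the shutdown threshold is min AVC = $29 (at Q = 5).
At P = $143 ≥ min AVC, set P = MC on the rising branch: Q = 8.
At P = $28 < min AVC = $29, price no longer covers variable cost at any output, so the firm shuts down: Q = 0.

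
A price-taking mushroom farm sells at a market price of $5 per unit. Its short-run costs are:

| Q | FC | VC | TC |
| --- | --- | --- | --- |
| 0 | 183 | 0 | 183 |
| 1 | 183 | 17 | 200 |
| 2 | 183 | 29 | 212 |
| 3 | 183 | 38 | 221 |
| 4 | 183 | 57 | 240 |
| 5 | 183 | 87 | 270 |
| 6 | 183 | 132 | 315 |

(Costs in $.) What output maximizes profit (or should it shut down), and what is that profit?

Q = 0 (shut down); profit = -$183

Compute π = P·Q − TC at each output: Q=0: -183; Q=1: -195; Q=2: -202; Q=3: -206; Q=4: -220; Q=5: -245; Q=6: -285.
Profit is highest at Q = 0. Equivalently, the lowest AVC in the table is 38/3 ≈ $12.67 at Q = 3, and P = $5 falls below it — price never covers variable cost, so the firm shuts down and loses only its fixed cost.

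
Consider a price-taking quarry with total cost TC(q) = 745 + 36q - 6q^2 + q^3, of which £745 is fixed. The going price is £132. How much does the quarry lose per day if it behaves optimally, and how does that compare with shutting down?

Profit = -£105 at q = 8

AVC = 36 - 6q + q^2; min AVC = £27 at q = 3. Since P = £132 ≥ min AVC, the firm produces.
With MC = 36 - 12q + 3q^2, P = MC on the upward-sloping part at q* = 8.
TR = 132·8 = 1056. TC = 745 + 416 = 1161. Profit = 1056 − 1161 = -£105.
By producing, the firm covers all variable cost plus £640 of fixed cost; shutting down would lose the full £745.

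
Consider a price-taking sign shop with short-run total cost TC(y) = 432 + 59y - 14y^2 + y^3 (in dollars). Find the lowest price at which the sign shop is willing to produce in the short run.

The firm shuts down when price falls below the minimum of average variable cost. AVC = VC/y = 59 - 14y + y^2.
dAVC/dy = -14 + 2y = 0 gives y = 7. min AVC = 59 - 14·7 + 7^2 = 10.
The firm shuts down for any P below $10.

$10 per unit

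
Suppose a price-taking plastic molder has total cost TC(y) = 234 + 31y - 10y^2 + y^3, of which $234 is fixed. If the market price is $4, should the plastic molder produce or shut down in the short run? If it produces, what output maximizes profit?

Strip out fixed cost: VC = 31y - 10y^2 + y^3. Then AVC = 31 - 10y + y^2 and MC = 31 - 20y + 3y^2.
The AVC parabola has its vertex at y = 10/2 = 5, where AVC = 31 - 10·5 + 5^2 = $6.
Since P = $4 < min AVC = $6, price fails to cover variable cost at any output.
Shutting down limits the loss to fixed cost, $234.

Shut down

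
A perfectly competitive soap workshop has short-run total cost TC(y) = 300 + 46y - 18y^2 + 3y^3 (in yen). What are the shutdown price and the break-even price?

Shutdown price = min AVC. AVC = 46 - 18y + 3y^2, with vertex at y = 3 and minimum ¥19.
ATC = 300/y + 46 - 18y + 3y^2. Setting dATC/dy = −300/y^2 − 18 + 6y = 0 gives y = 5 (since 6·5^3 − 18·5^2 = 300).
min ATC = 300/5 + 46 − 18·5 + 3·5^2 = ¥91. That is the break-even price.
Between these two prices the firm operates at a loss; above ¥91 it earns a profit.

Shutdown price = ¥19; break-even price = ¥91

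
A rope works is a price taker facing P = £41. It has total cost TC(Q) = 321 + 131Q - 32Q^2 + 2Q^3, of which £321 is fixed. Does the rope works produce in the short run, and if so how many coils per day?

Strip out fixed cost: VC = 131Q - 32Q^2 + 2Q^3. Then AVC = 131 - 32Q + 2Q^2 and MC = 131 - 64Q + 6Q^2.
AVC hits its minimum where MC = AVC, at Q = 8, giving min AVC = 131 - 32·8 + 2·8^2 = £3.
P = £41 exceeds min AVC = £3, so the firm stays open.
Solving P = MC: 90 - 64Q + 6Q^2 = 0 ⇒ Q = 5/3 or 9. On the upward-sloping branch, Q* = 9.
Check: AVC at Q = 9 is £5 ≤ P, so revenue covers variable cost.
Profit = P·Q − TC = 41·9 − 366 = £3.

Produce at Q = 9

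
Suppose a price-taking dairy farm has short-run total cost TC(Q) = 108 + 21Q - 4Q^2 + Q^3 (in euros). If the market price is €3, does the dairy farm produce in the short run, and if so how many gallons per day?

Strip out fixed cost: VC = 21Q - 4Q^2 + Q^3. Then AVC = 21 - 4Q + Q^2 and MC = 21 - 8Q + 3Q^2.
The AVC parabola has its vertex at Q = 4/2 = 2, where AVC = 21 - 4·2 + 2^2 = €17.
Since P = €3 < min AVC = €17, price fails to cover variable cost at any output.
The firm minimizes its loss by shutting down and losing only its fixed cost of €108.

Shut down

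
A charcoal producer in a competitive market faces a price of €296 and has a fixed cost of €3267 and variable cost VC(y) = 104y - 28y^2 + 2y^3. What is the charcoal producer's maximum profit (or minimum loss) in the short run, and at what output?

Profit = -€387 at y = 12

AVC = 104 - 28y + 2y^2 has its minimum €6 at y = 7; price €296 clears that bar, so the firm operates.
MC = 104 - 56y + 6y^2. Setting P = MC and taking the root on the rising branch gives y* = 12.
TR = 296·12 = 3552. TC = 3267 + 672 = 3939. Profit = 3552 − 3939 = -€387.
Shutting down would mean losing the fixed cost of €3267, so operating at a loss of €387 is better by €2880.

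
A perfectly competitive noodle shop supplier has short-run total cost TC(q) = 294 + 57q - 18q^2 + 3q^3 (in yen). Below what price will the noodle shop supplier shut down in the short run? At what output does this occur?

¥30 per unit, at q = 3

Short-run supply begins at min AVC. From VC = 57q - 18q^2 + 3q^3, AVC = 57 - 18q + 3q^2.
dAVC/dq = -18 + 6q = 0 gives q = 3. min AVC = 57 - 18·3 + 3·3^2 = 30.
For P < ¥30 the firm produces nothing.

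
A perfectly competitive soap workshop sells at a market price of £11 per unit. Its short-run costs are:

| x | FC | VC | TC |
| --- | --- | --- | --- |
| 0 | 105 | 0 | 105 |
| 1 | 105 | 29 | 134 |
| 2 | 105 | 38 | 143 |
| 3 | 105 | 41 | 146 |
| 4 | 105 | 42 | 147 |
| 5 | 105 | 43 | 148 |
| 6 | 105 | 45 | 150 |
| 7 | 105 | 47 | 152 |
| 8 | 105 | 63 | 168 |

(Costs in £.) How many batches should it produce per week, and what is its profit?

x = 7; profit = -£75

Compute π = P·x − TC at each output: x=0: -105; x=1: -123; x=2: -121; x=3: -113; x=4: -103; x=5: -93; x=6: -84; x=7: -75; x=8: -80.
Profit is maximized at x = 7. AVC there is 47/7 = £6.71 ≤ P, so producing beats shutting down (which would give -£105).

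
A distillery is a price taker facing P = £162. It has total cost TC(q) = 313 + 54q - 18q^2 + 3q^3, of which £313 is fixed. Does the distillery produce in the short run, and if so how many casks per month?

Produce at q = 6

Variable cost is VC = 54q - 18q^2 + 3q^3, so AVC = VC/q = 54 - 18q + 3q^2 and MC = dTC/dq = 54 - 36q + 9q^2.
The AVC parabola has its vertex at q = 18/6 = 3, where AVC = 54 - 18·3 + 3·3^2 = £27.
Since P = £162 ≥ min AVC = £27, price covers variable cost and the firm should produce.
Solving P = MC: -108 - 36q + 9q^2 = 0 ⇒ q = -2 or 6. On the upward-sloping branch, q* = 6.
Check: AVC at q = 6 is £54 ≤ P, so revenue covers variable cost.
Profit = P·q − TC = 162·6 − 637 = £335.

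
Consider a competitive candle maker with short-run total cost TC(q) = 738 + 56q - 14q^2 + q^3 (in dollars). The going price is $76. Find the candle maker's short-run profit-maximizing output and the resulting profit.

Profit = -$138 at q = 10

AVC = 56 - 14q + q^2; min AVC = $7 at q = 7. Since P = $76 ≥ min AVC, the firm produces.
MC = 56 - 28q + 3q^2. Setting P = MC and taking the root on the rising branch gives q* = 10.
TR = 76·10 = 760. TC = 738 + 160 = 898. Profit = 760 − 898 = -$138.
That loss of $138 beats the $738 the firm would lose by shutting down; producing recovers $600 of fixed cost.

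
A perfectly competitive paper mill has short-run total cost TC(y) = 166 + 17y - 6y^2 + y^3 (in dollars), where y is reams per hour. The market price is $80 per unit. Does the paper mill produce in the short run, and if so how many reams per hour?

From TC, MC = TC'(y) = 17 - 12y + 3y^2 and AVC = VC/y = 17 - 6y + y^2.
AVC is minimized where dAVC/dy = -6 + 2y = 0, at y = 3; min AVC = 17 - 6·3 + 3^2 = $8.
Because $80 ≥ $8, revenue can cover variable cost; the firm operates.
Solving P = MC: -63 - 12y + 3y^2 = 0 ⇒ y = -3 or 7. On the upward-sloping branch, y* = 7.
Check: AVC at y = 7 is $24 ≤ P, so revenue covers variable cost.
Profit = P·y − TC = 80·7 − 334 = $226.

Produce at y = 7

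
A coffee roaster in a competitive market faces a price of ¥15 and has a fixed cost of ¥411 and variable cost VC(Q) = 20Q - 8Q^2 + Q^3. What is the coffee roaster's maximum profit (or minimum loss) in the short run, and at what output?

Profit = -¥361 at Q = 5

AVC = 20 - 8Q + Q^2; min AVC = ¥4 at Q = 4. Since P = ¥15 ≥ min AVC, the firm produces.
With MC = 20 - 16Q + 3Q^2, P = MC on the upward-sloping part at Q* = 5.
TR = 15·5 = 75. TC = 411 + 25 = 436. Profit = 75 − 436 = -¥361.
That loss of ¥361 beats the ¥411 the firm would lose by shutting down; producing recovers ¥50 of fixed cost.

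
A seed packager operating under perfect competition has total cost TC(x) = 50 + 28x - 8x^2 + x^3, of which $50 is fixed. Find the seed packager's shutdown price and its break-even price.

Shutdown price = $12; break-even price = $23

Shutdown price = min AVC. AVC = 28 - 8x + x^2, with vertex at x = 4 and minimum $12.
ATC = 50/x + 28 - 8x + x^2. Setting dATC/dx = −50/x^2 − 8 + 2x = 0 gives x = 5 (since 2·5^3 − 8·5^2 = 50).
min ATC = 50/5 + 28 − 8·5 + 5^2 = $23. That is the break-even price.
Between these two prices the firm operates at a loss; above $23 it earns a profit.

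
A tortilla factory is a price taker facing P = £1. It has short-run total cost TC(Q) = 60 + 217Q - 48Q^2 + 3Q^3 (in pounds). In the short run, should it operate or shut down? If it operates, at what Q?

Shut down

Strip out fixed cost: VC = 217Q - 48Q^2 + 3Q^3. Then AVC = 217 - 48Q + 3Q^2 and MC = 217 - 96Q + 9Q^2.
AVC hits its minimum where MC = AVC, at Q = 8, giving min AVC = 217 - 48·8 + 3·8^2 = £25.
Since P = £1 < min AVC = £25, price fails to cover variable cost at any output.
Best response: produce nothing and absorb the £60 fixed cost.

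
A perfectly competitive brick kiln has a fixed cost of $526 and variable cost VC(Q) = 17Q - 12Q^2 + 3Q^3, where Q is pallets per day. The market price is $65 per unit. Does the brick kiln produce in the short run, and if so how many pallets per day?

Produce at Q = 4

Variable cost is VC = 17Q - 12Q^2 + 3Q^3, so AVC = VC/Q = 17 - 12Q + 3Q^2 and MC = dTC/dQ = 17 - 24Q + 9Q^2.
AVC is minimized where dAVC/dQ = -12 + 6Q = 0, at Q = 2; min AVC = 17 - 12·2 + 3·2^2 = $5.
Since P = $65 ≥ min AVC = $5, price covers variable cost and the firm should produce.
Solving P = MC: -48 - 24Q + 9Q^2 = 0 ⇒ Q = -4/3 or 4. On the upward-sloping branch, Q* = 4.
Check: AVC at Q = 4 is $17 ≤ P, so revenue covers variable cost.
Profit = P·Q − TC = 65·4 − 594 = -$334, a loss, but smaller than the $526 fixed cost the firm would lose by shutting down.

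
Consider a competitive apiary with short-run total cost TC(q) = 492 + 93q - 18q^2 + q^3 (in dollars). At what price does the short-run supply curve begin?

The shutdown price is the minimum of AVC. VC = 93q - 18q^2 + q^3, so AVC = 93 - 18q + q^2.
dAVC/dq = -18 + 2q = 0 gives q = 9. min AVC = 93 - 18·9 + 9^2 = 12.
The firm shuts down for any P below $12.

$12 per unit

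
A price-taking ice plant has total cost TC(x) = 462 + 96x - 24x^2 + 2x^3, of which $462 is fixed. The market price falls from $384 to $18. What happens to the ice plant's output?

AVC = 96 - 24x + 2x^2, minimized at x = 6 where min AVC = $24. MC = 96 - 48x + 6x^2.
With P = $384 above the shutdown price, P = MC gives x = 12.
At P = $18 < min AVC = $24, price no longer covers variable cost at any output, so the firm shuts down: x = 0.

Output falls from 12 to 0 (the firm shuts down)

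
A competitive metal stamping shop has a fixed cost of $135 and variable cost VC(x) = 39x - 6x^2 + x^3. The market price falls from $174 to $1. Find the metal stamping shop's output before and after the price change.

MC = 39 - 12x + 3x^2; the shutdown threshold is min AVC = $30 (at x = 3).
At P = $174 ≥ min AVC, set P = MC on the rising branch: x = 9.
At P = $1 < min AVC = $30, price no longer covers variable cost at any output, so the firm shuts down: x = 0.

Output falls from 9 to 0 (the firm shuts down)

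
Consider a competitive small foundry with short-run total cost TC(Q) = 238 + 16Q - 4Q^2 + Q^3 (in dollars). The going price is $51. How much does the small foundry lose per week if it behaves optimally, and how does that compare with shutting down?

AVC = 16 - 4Q + Q^2 has its minimum $12 at Q = 2; price $51 clears that bar, so the firm operates.
MC = 16 - 8Q + 3Q^2. Setting P = MC and taking the root on the rising branch gives Q* = 5.
TR = 51·5 = 255. TC = 238 + 105 = 343. Profit = 255 − 343 = -$88.
Shutting down would mean losing the fixed cost of $238, so operating at a loss of $88 is better by $150.

Profit = -$88 at Q = 5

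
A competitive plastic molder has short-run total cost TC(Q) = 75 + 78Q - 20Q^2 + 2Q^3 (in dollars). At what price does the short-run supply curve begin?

The firm shuts down when price falls below the minimum of average variable cost. AVC = VC/Q = 78 - 20Q + 2Q^2.
At the minimum of AVC, MC = AVC. MC = 78 - 40Q + 6Q^2; setting MC = AVC gives 4Q^2 - 20Q = 0, so Q = 5. min AVC = 28.
So the shutdown price is $28.

$28 per unit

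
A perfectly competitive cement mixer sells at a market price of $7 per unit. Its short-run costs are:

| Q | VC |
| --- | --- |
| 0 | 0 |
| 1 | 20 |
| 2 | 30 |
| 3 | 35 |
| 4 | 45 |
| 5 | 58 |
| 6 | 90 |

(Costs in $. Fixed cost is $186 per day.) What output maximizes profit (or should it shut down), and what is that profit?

Q = 0 (shut down); profit = -$186

Profit at each row (π = 7Q − TC): Q=0: -186; Q=1: -199; Q=2: -202; Q=3: -200; Q=4: -203; Q=5: -209; Q=6: -234.
Profit is highest at Q = 0. Equivalently, the lowest AVC in the table is 45/4 ≈ $11.25 at Q = 4, and P = $7 falls below it — price never covers variable cost, so the firm shuts down and loses only its fixed cost.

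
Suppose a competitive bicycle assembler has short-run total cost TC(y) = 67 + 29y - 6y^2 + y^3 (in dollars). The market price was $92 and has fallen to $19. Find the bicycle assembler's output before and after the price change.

MC = 29 - 12y + 3y^2; the shutdown threshold is min AVC = $20 (at y = 3).
At P = $92 ≥ min AVC, set P = MC on the rising branch: y = 7.
At P = $19 < min AVC = $20, price no longer covers variable cost at any output, so the firm shuts down: y = 0.

Output falls from 7 to 0 (the firm shuts down)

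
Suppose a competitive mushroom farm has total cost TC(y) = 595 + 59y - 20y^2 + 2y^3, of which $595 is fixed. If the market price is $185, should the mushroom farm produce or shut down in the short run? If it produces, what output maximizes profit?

Produce at y = 9

From TC, MC = TC'(y) = 59 - 40y + 6y^2 and AVC = VC/y = 59 - 20y + 2y^2.
AVC is minimized where dAVC/dy = -20 + 4y = 0, at y = 5; min AVC = 59 - 20·5 + 2·5^2 = $9.
Since P = $185 ≥ min AVC = $9, price covers variable cost and the firm should produce.
Solving P = MC: -126 - 40y + 6y^2 = 0 ⇒ y = -7/3 or 9. On the upward-sloping branch, y* = 9.
Check: AVC at y = 9 is $41 ≤ P, so revenue covers variable cost.
Profit = P·y − TC = 185·9 − 964 = $701.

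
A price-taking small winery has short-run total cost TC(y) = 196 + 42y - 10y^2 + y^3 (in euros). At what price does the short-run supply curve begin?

The firm shuts down when price falls below the minimum of average variable cost. AVC = VC/y = 42 - 10y + y^2.
At the minimum of AVC, MC = AVC. MC = 42 - 20y + 3y^2; setting MC = AVC gives 2y^2 - 10y = 0, so y = 5. min AVC = 17.
The firm shuts down for any P below €17.

€17 per unit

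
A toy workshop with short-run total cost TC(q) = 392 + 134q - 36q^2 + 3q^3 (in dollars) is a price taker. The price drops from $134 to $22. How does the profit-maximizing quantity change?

Output falls from 8 to 0 (the firm shuts down)

MC = 134 - 72q + 9q^2; the shutdown threshold is min AVC = $26 (at q = 6).
At P = $134 ≥ min AVC, set P = MC on the rising branch: q = 8.
At P = $22 < min AVC = $26, price no longer covers variable cost at any output, so the firm shuts down: q = 0.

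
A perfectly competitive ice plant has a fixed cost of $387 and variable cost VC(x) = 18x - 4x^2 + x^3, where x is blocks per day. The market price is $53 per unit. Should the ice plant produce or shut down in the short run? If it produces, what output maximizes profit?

Strip out fixed cost: VC = 18x - 4x^2 + x^3. Then AVC = 18 - 4x + x^2 and MC = 18 - 8x + 3x^2.
AVC hits its minimum where MC = AVC, at x = 2, giving min AVC = 18 - 4·2 + 2^2 = $14.
P = $53 exceeds min AVC = $14, so the firm stays open.
Solving P = MC: -35 - 8x + 3x^2 = 0 ⇒ x = -7/3 or 5. On the upward-sloping branch, x* = 5.
Check: AVC at x = 5 is $23 ≤ P, so revenue covers variable cost.
Profit = P·x − TC = 53·5 − 502 = -$237, a loss, but smaller than the $387 fixed cost the firm would lose by shutting down.

Produce at x = 5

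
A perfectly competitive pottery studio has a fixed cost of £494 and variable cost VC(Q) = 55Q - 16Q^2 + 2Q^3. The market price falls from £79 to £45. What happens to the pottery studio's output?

Output falls from 6 to 5

AVC = 55 - 16Q + 2Q^2, minimized at Q = 4 where min AVC = £23. MC = 55 - 32Q + 6Q^2.
At P = £79 ≥ min AVC, set P = MC on the rising branch: Q = 6.
At P = £45 ≥ min AVC, set P = MC: Q = 5. The firm stays open but cuts output.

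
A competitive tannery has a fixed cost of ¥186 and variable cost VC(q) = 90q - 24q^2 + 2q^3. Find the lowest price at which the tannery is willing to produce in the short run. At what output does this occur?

¥18 per unit, at q = 6

Short-run supply begins at min AVC. From VC = 90q - 24q^2 + 2q^3, AVC = 90 - 24q + 2q^2.
At the minimum of AVC, MC = AVC. MC = 90 - 48q + 6q^2; setting MC = AVC gives 4q^2 - 24q = 0, so q = 6. min AVC = 18.
So the shutdown price is ¥18.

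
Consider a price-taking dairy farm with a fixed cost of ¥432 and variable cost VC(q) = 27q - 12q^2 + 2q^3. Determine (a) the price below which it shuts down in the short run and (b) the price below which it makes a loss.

Shutdown price = ¥9; break-even price = ¥99

AVC = 27 - 12q + 2q^2; minimized at q = 3, giving min AVC = ¥9. That is the shutdown price.
ATC = 432/q + 27 - 12q + 2q^2. Setting dATC/dq = −432/q^2 − 12 + 4q = 0 gives q = 6 (since 4·6^3 − 12·6^2 = 432).
min ATC = 432/6 + 27 − 12·6 + 2·6^2 = ¥99. That is the break-even price.
Between these two prices the firm operates at a loss; above ¥99 it earns a profit.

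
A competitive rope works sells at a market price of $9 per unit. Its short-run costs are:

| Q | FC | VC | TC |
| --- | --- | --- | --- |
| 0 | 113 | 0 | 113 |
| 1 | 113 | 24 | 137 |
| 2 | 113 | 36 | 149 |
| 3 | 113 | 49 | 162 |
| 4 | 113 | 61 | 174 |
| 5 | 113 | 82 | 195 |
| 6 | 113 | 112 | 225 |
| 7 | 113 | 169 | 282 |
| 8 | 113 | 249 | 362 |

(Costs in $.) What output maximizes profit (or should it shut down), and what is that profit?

Compute π = P·Q − TC at each output: Q=0: -113; Q=1: -128; Q=2: -131; Q=3: -135; Q=4: -138; Q=5: -150; Q=6: -171; Q=7: -219; Q=8: -290.
Profit is highest at Q = 0. Equivalently, the lowest AVC in the table is 61/4 ≈ $15.25 at Q = 4, and P = $9 falls below it — price never covers variable cost, so the firm shuts down and loses only its fixed cost.

Q = 0 (shut down); profit = -$113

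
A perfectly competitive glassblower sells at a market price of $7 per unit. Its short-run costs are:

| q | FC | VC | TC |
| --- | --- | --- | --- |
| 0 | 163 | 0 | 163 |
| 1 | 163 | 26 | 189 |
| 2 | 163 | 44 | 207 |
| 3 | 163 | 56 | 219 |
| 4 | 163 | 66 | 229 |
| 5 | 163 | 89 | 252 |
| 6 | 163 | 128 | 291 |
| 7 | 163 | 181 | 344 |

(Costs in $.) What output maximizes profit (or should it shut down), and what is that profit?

Tabulate TR − TC: q=0: -163; q=1: -182; q=2: -193; q=3: -198; q=4: -201; q=5: -217; q=6: -249; q=7: -295.
Profit is highest at q = 0. Equivalently, the lowest AVC in the table is 66/4 ≈ $16.50 at q = 4, and P = $7 falls below it — price never covers variable cost, so the firm shuts down and loses only its fixed cost.

q = 0 (shut down); profit = -$163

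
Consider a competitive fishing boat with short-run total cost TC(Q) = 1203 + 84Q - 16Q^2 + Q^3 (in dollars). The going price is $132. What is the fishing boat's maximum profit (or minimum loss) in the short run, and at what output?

Profit = -$51 at Q = 12

AVC = 84 - 16Q + Q^2; min AVC = $20 at Q = 8. Since P = $132 ≥ min AVC, the firm produces.
MC = 84 - 32Q + 3Q^2. Setting P = MC and taking the root on the rising branch gives Q* = 12.
TR = 132·12 = 1584. TC = 1203 + 432 = 1635. Profit = 1584 − 1635 = -$51.
By producing, the firm covers all variable cost plus $1152 of fixed cost; shutting down would lose the full $1203.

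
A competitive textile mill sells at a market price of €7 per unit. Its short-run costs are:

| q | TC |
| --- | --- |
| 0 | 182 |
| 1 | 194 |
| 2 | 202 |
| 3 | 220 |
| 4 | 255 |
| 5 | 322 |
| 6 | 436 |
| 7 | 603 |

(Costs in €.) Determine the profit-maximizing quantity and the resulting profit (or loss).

q = 0 (shut down); profit = -€182

Tabulate TR − TC: q=0: -182; q=1: -187; q=2: -188; q=3: -199; q=4: -227; q=5: -287; q=6: -394; q=7: -554.
Profit is highest at q = 0. Equivalently, the lowest AVC in the table is 20/2 ≈ €10 at q = 2, and P = €7 falls below it — price never covers variable cost, so the firm shuts down and loses only its fixed cost.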